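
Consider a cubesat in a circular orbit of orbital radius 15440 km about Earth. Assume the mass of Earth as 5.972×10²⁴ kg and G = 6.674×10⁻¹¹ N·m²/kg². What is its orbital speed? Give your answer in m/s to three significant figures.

v ≈ 5080 m/s

μ = GM = 6.674×10⁻¹¹ × 5.972×10²⁴ = 3.986×10¹⁴ m³/s².
r = 15440 km = 1.544×10⁷ m.
For a circular orbit v = √(μ/r) = √(3.986×10¹⁴ / 1.544×10⁷) = √(2.581×10⁷) = 5081 m/s.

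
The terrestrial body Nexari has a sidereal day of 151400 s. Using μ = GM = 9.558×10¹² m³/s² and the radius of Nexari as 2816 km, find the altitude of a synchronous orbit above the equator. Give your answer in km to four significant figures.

A synchronous orbit has period T, so by Kepler's third law a = (μT²/4π²)^(1/3).
μT²/4π² = 9.558×10¹² × (1.514×10⁵)² / 39.48 = 5.550×10²¹ m³.
a = 1.770×10⁷ m = 17705 km.
Altitude h = a − R = 17705 − 2816 = 14889 km.

h_sync ≈ 14890 km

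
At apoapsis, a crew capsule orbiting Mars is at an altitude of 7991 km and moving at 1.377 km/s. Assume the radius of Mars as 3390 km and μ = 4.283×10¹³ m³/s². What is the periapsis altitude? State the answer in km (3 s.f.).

periapsis altitude ≈ 443 km

r_a = 3390 + 7991 = 11381 km = 1.138×10⁷ m.
Specific energy ε = v²/2 − μ/r = -2.815×10⁶ J/kg, so a = −μ/(2ε) = 7.607×10⁶ m.
The apsides satisfy r_p + r_a = 2a, so the periapsis radius is 2a − r_a = 3.833×10⁶ m = 3832.7 km.
Periapsis altitude = 3832.7 − 3390 = 442.70 km.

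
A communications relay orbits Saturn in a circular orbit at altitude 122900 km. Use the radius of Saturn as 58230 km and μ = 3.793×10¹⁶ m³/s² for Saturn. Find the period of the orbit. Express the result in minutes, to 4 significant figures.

r = 58230 + 122900 = 181130 km = 1.8113×10⁸ m.
Kepler's third law: T = 2π√(r³/μ) = 2π√((1.811×10⁸)³ / 3.793×10¹⁶).
r³/μ = 1.567×10⁸ s², so T = 2π × 1.252×10⁴ = 7.865×10⁴ s.
Converting: 7.865×10⁴ s ÷ 60.00 = 1311 minutes.

T ≈ 1311 minutes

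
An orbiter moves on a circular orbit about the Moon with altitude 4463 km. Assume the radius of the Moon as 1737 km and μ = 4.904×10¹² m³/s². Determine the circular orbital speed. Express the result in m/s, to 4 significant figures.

r = 1737 + 4463 = 6200.0 km = 6.2000×10⁶ m.
For a circular orbit v = √(μ/r) = √(4.904×10¹² / 6.200×10⁶) = √(7.910×10⁵) = 889.4 m/s.

v ≈ 889.4 m/s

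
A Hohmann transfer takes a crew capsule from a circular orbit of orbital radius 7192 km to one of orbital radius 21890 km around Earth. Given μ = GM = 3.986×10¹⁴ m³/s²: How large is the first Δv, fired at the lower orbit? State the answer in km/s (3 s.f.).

Δv ≈ 1.69 km/s

r₁ = 7192 km = 7.192×10⁶ m.
r₂ = 21890 km = 2.189×10⁷ m.
Transfer ellipse a_t = (r₁ + r₂)/2 = 1.454×10⁷ m.
At r₁: circular v_c1 = √(μ/r₁) = 7445 m/s; transfer-perigee v_p = √[μ(2/r₁ − 1/a_t)] = 9134 m/s.
Δv₁ = v_p − v_c1 = 1690 m/s.
= 1.690 km/s.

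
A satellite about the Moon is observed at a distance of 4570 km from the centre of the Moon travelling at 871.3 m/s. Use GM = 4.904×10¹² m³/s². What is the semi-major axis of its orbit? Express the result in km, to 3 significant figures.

a ≈ 3540 km

r = 4.570×10⁶ m.
Vis-viva rearranged: 1/a = 2/r − v²/μ = 4.376×10⁻⁷ − 1.548×10⁻⁷ = 2.828×10⁻⁷ m⁻¹.
a = 3.536×10⁶ m = 3535.7 km.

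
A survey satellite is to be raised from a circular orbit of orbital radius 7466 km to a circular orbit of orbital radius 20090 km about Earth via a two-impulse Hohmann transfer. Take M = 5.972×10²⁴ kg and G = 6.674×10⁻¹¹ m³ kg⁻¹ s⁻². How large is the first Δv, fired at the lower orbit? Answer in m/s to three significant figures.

μ = GM = 6.674×10⁻¹¹ × 5.972×10²⁴ = 3.986×10¹⁴ m³/s².
r₁ = 7466 km = 7.466×10⁶ m.
r₂ = 20090 km = 2.009×10⁷ m.
Transfer ellipse a_t = (r₁ + r₂)/2 = 1.378×10⁷ m.
At r₁: circular v_c1 = √(μ/r₁) = 7306 m/s; transfer-perigee v_p = √[μ(2/r₁ − 1/a_t)] = 8823 m/s.
Δv₁ = v_p − v_c1 = 1516 m/s.

Δv ≈ 1520 m/s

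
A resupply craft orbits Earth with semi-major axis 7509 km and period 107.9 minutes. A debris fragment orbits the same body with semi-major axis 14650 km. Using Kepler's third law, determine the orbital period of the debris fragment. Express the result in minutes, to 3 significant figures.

T₂ ≈ 294 minutes

Kepler's third law: T² ∝ a³, so T₂ = T₁ (a₂/a₁)^(3/2).
a₂/a₁ = 1.951, (a₂/a₁)^(3/2) = 2.725.
T₂ = 107.9 × 2.725 = 294.0 minutes.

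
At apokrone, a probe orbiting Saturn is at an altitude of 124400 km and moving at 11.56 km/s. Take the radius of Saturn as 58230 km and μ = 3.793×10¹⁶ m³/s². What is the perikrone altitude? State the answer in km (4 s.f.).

r_a = 58230 + 124400 = 1.8263×10⁵ km = 1.826×10⁸ m.
Specific energy ε = v²/2 − μ/r = -1.409×10⁸ J/kg, so a = −μ/(2ε) = 1.346×10⁸ m.
The apsides satisfy r_p + r_a = 2a, so the perikrone radius is 2a − r_a = 8.662×10⁷ m = 86624 km.
Perikrone altitude = 86624 − 58230 = 28394 km.

perikrone altitude ≈ 28390 km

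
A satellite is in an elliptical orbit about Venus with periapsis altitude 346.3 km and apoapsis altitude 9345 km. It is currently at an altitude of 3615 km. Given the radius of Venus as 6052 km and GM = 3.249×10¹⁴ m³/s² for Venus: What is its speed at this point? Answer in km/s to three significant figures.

r_p = 6052 + 346.3 = 6398.3 km = 6.3983×10⁶ m.
r_a = 6052 + 9345 = 15397 km = 1.5397×10⁷ m.
r = 6052 + 3615 = 9667.0 km = 9.667×10⁶ m.
Semi-major axis a = (r_p + r_a)/2 = 10898 km = 1.090×10⁷ m.
Vis-viva: v² = μ(2/r − 1/a) = 3.249×10¹⁴ × (2.069×10⁻⁷ − 9.176×10⁻⁸) = 3.740×10⁷ m²/s².
v = 6116 m/s = 6.116 km/s.

v ≈ 6.12 km/s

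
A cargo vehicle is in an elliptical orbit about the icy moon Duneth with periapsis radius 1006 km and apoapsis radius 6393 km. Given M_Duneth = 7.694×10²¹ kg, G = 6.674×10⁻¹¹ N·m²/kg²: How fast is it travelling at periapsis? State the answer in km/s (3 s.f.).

v ≈ 0.939 km/s

μ = GM = 6.674×10⁻¹¹ × 7.694×10²¹ = 5.135×10¹¹ m³/s².
Semi-major axis a = (r_p + r_a)/2 = 3699.5 km = 3.700×10⁶ m.
Vis-viva: v² = μ(2/r − 1/a) = 5.135×10¹¹ × (1.988×10⁻⁶ − 2.703×10⁻⁷) = 8.821×10⁵ m²/s².
v = 939.2 m/s = 0.9392 km/s.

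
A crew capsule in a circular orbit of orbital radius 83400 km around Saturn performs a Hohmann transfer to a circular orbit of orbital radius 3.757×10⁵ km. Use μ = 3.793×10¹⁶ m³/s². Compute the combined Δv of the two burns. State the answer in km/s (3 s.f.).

Δv_total ≈ 9.95 km/s

r₁ = 83400 km = 8.340×10⁷ m.
r₂ = 3.757×10⁵ km = 3.757×10⁸ m.
Transfer ellipse a_t = (r₁ + r₂)/2 = 2.296×10⁸ m.
At r₁: circular v_c1 = √(μ/r₁) = 21330 m/s; transfer-perikrone v_p = √[μ(2/r₁ − 1/a_t)] = 27280 m/s.
Δv₁ = v_p − v_c1 = 5957 m/s.
At r₂: circular v_c2 = √(μ/r₂) = 10050 m/s; transfer-apokrone v_a = √[μ(2/r₂ − 1/a_t)] = 6056 m/s.
Δv₂ = v_c2 − v_a = 3991 m/s.
Total Δv = Δv₁ + Δv₂ = 9948 m/s = 9.948 km/s.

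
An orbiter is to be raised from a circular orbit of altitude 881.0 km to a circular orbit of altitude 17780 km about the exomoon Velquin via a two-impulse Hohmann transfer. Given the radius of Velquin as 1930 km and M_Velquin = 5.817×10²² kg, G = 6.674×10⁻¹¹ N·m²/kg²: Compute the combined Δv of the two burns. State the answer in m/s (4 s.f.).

Δv_total ≈ 601.7 m/s

μ = GM = 6.674×10⁻¹¹ × 5.817×10²² = 3.882×10¹² m³/s².
r₁ = 1930 + 881.0 = 2811.0 km = 2.8110×10⁶ m.
r₂ = 1930 + 17780 = 19710 km = 1.9710×10⁷ m.
Transfer ellipse a_t = (r₁ + r₂)/2 = 1.126×10⁷ m.
At r₁: circular v_c1 = √(μ/r₁) = 1175 m/s; transfer-periapsis v_p = √[μ(2/r₁ − 1/a_t)] = 1555 m/s.
Δv₁ = v_p − v_c1 = 379.6 m/s.
At r₂: circular v_c2 = √(μ/r₂) = 443.8 m/s; transfer-apoapsis v_a = √[μ(2/r₂ − 1/a_t)] = 221.7 m/s.
Δv₂ = v_c2 − v_a = 222.1 m/s.
Total Δv = Δv₁ + Δv₂ = 601.7 m/s.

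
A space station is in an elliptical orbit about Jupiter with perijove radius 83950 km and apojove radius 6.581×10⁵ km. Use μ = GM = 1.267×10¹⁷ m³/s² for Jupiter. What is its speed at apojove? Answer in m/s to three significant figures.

Semi-major axis a = (r_p + r_a)/2 = 3.7102×10⁵ km = 3.710×10⁸ m.
Vis-viva: v² = μ(2/r − 1/a) = 1.267×10¹⁷ × (3.039×10⁻⁹ − 2.695×10⁻⁹) = 4.356×10⁷ m²/s².
v = 6600 m/s.

v ≈ 6600 m/s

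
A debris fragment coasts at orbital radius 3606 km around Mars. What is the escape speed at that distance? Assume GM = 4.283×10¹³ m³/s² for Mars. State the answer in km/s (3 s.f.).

r = 3606 km = 3.606×10⁶ m.
Escape speed v_esc = √(2μ/r) = √(2 × 4.283×10¹³ / 3.606×10⁶) = √(2.375×10⁷) = 4874 m/s.
= 4.874 km/s.

v_esc ≈ 4.87 km/s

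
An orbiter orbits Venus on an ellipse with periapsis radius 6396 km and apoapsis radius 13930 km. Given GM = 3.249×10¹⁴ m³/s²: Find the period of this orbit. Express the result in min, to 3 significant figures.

Semi-major axis a = (r_p + r_a)/2 = (6396.0 + 13930)/2 = 10163 km = 1.016×10⁷ m.
By Kepler's third law T = 2π√(a³/μ) = 2π × 1.797×10³ = 1.129×10⁴ s.
= 188.2 min.

T ≈ 188 min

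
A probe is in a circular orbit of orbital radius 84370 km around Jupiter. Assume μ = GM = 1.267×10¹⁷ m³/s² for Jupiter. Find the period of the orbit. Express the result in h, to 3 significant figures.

T ≈ 3.80 h

r = 84370 km = 8.437×10⁷ m.
Kepler's third law: T = 2π√(r³/μ) = 2π√((8.437×10⁷)³ / 1.267×10¹⁷).
r³/μ = 4.740×10⁶ s², so T = 2π × 2.177×10³ = 1.368×10⁴ s.
Converting: 1.368×10⁴ s ÷ 3600 = 3.800 h.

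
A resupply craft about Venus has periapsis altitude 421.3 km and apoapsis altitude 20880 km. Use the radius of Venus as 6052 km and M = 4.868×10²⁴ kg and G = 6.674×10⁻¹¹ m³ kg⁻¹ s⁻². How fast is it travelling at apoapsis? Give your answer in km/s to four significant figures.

μ = GM = 6.674×10⁻¹¹ × 4.868×10²⁴ = 3.249×10¹⁴ m³/s².
r_p = 6052 + 421.3 = 6473.3 km = 6.4733×10⁶ m.
r_a = 6052 + 20880 = 26932 km = 2.6932×10⁷ m.
Semi-major axis a = (r_p + r_a)/2 = 16703 km = 1.670×10⁷ m.
Vis-viva: v² = μ(2/r − 1/a) = 3.249×10¹⁴ × (7.426×10⁻⁸ − 5.987×10⁻⁸) = 4.675×10⁶ m²/s².
v = 2162 m/s = 2.162 km/s.

v ≈ 2.162 km/s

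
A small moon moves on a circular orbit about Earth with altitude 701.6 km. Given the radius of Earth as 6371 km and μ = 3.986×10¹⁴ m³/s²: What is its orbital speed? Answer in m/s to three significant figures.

r = 6371 + 701.6 = 7072.6 km = 7.0726×10⁶ m.
For a circular orbit v = √(μ/r) = √(3.986×10¹⁴ / 7.073×10⁶) = √(5.636×10⁷) = 7507 m/s.

v ≈ 7510 m/s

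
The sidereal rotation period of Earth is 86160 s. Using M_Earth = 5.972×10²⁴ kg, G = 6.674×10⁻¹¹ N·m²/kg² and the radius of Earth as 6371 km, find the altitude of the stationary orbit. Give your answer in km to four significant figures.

μ = GM = 6.674×10⁻¹¹ × 5.972×10²⁴ = 3.986×10¹⁴ m³/s².
A synchronous orbit has period T, so by Kepler's third law a = (μT²/4π²)^(1/3).
μT²/4π² = 3.986×10¹⁴ × (8.616×10⁴)² / 39.48 = 7.495×10²² m³.
a = 4.216×10⁷ m = 42162 km.
Altitude h = a − R = 42162 − 6371 = 35791 km.

h_sync ≈ 35790 km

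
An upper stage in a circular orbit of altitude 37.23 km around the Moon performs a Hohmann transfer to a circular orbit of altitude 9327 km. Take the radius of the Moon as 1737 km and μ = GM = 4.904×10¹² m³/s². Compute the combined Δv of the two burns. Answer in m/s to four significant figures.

r₁ = 1737 + 37.23 = 1774.2 km = 1.7742×10⁶ m.
r₂ = 1737 + 9327 = 11064 km = 1.1064×10⁷ m.
Transfer ellipse a_t = (r₁ + r₂)/2 = 6.419×10⁶ m.
At r₁: circular v_c1 = √(μ/r₁) = 1663 m/s; transfer-perilune v_p = √[μ(2/r₁ − 1/a_t)] = 2183 m/s.
Δv₁ = v_p − v_c1 = 520.1 m/s.
At r₂: circular v_c2 = √(μ/r₂) = 665.8 m/s; transfer-apolune v_a = √[μ(2/r₂ − 1/a_t)] = 350.0 m/s.
Δv₂ = v_c2 − v_a = 315.7 m/s.
Total Δv = Δv₁ + Δv₂ = 835.9 m/s.

Δv_total ≈ 835.9 m/s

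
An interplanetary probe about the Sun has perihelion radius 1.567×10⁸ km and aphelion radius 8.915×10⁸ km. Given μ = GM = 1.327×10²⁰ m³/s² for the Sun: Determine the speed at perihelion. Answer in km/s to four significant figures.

Semi-major axis a = (r_p + r_a)/2 = 5.2410×10⁸ km = 5.241×10¹¹ m.
Vis-viva: v² = μ(2/r − 1/a) = 1.327×10²⁰ × (1.276×10⁻¹¹ − 1.908×10⁻¹²) = 1.440×10⁹ m²/s².
v = 37950 m/s = 37.95 km/s.

v ≈ 37.95 km/s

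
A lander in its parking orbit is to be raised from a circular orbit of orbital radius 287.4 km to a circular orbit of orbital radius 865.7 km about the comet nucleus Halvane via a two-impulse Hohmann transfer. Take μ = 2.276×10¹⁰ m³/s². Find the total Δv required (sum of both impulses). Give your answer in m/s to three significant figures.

r₁ = 287.4 km = 2.874×10⁵ m.
r₂ = 865.7 km = 8.657×10⁵ m.
Transfer ellipse a_t = (r₁ + r₂)/2 = 5.766×10⁵ m.
At r₁: circular v_c1 = √(μ/r₁) = 281.4 m/s; transfer-periapsis v_p = √[μ(2/r₁ − 1/a_t)] = 344.8 m/s.
Δv₁ = v_p − v_c1 = 63.42 m/s.
At r₂: circular v_c2 = √(μ/r₂) = 162.1 m/s; transfer-apoapsis v_a = √[μ(2/r₂ − 1/a_t)] = 114.5 m/s.
Δv₂ = v_c2 − v_a = 47.67 m/s.
Total Δv = Δv₁ + Δv₂ = 111.1 m/s.

Δv_total ≈ 111 m/s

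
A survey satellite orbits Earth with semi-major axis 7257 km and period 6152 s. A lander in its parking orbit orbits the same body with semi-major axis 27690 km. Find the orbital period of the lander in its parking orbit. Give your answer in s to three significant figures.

Kepler's third law: T² ∝ a³, so T₂ = T₁ (a₂/a₁)^(3/2).
a₂/a₁ = 3.816, (a₂/a₁)^(3/2) = 7.453.
T₂ = 6152 × 7.453 = 45850 s.

T₂ ≈ 45900 s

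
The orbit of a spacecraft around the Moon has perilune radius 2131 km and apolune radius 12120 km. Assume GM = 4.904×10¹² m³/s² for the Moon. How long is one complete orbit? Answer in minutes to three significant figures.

Semi-major axis a = (r_p + r_a)/2 = (2131.0 + 12120)/2 = 7125.5 km = 7.126×10⁶ m.
By Kepler's third law T = 2π√(a³/μ) = 2π × 8.589×10³ = 5.397×10⁴ s.
= 899.4 minutes.

T ≈ 899 minutes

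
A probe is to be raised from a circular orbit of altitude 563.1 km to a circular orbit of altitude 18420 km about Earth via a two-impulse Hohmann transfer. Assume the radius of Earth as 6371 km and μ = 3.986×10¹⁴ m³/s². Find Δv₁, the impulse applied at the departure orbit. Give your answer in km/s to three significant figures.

r₁ = 6371 + 563.1 = 6934.1 km = 6.9341×10⁶ m.
r₂ = 6371 + 18420 = 24791 km = 2.4791×10⁷ m.
Transfer ellipse a_t = (r₁ + r₂)/2 = 1.586×10⁷ m.
At r₁: circular v_c1 = √(μ/r₁) = 7582 m/s; transfer-perigee v_p = √[μ(2/r₁ − 1/a_t)] = 9478 m/s.
Δv₁ = v_p − v_c1 = 1897 m/s.
= 1.897 km/s.

Δv ≈ 1.90 km/s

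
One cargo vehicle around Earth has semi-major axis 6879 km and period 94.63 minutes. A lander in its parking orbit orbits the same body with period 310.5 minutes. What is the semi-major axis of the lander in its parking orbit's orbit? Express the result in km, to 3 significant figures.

a₂ ≈ 15200 km

Kepler's third law: a³ ∝ T², so a₂ = a₁ (T₂/T₁)^(2/3).
T₂/T₁ = 3.281, (T₂/T₁)^(2/3) = 2.208.
a₂ = 6879 × 2.208 = 15190 km.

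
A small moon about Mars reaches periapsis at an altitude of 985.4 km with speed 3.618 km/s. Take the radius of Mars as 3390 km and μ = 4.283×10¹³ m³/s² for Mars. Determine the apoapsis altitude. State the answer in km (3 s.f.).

r_p = 3390 + 985.4 = 4375.4 km = 4.375×10⁶ m.
Specific energy ε = v²/2 − μ/r = -3.244×10⁶ J/kg, so a = −μ/(2ε) = 6.602×10⁶ m.
The apsides satisfy r_p + r_a = 2a, so the apoapsis radius is 2a − r_p = 8.828×10⁶ m = 8828.0 km.
Apoapsis altitude = 8828.0 − 3390 = 5438.0 km.

apoapsis altitude ≈ 5440 km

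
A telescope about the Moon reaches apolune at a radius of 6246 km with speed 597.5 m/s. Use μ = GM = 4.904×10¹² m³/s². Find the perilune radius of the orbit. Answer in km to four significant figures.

r_a = 6.246×10⁶ m.
Specific energy ε = v²/2 − μ/r = -6.066×10⁵ J/kg, so a = −μ/(2ε) = 4.042×10⁶ m.
The apsides satisfy r_p + r_a = 2a, so the perilune radius is 2a − r_a = 1.838×10⁶ m = 1837.9 km.

perilune radius ≈ 1838 km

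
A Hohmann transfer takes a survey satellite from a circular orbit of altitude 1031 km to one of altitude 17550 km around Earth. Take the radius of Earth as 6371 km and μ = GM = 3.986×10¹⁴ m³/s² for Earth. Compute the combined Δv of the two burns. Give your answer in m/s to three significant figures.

Δv_total ≈ 3010 m/s

r₁ = 6371 + 1031 = 7402.0 km = 7.4020×10⁶ m.
r₂ = 6371 + 17550 = 23921 km = 2.3921×10⁷ m.
Transfer ellipse a_t = (r₁ + r₂)/2 = 1.566×10⁷ m.
At r₁: circular v_c1 = √(μ/r₁) = 7338 m/s; transfer-perigee v_p = √[μ(2/r₁ − 1/a_t)] = 9069 m/s.
Δv₁ = v_p − v_c1 = 1731 m/s.
At r₂: circular v_c2 = √(μ/r₂) = 4082 m/s; transfer-apogee v_a = √[μ(2/r₂ − 1/a_t)] = 2806 m/s.
Δv₂ = v_c2 − v_a = 1276 m/s.
Total Δv = Δv₁ + Δv₂ = 3007 m/s.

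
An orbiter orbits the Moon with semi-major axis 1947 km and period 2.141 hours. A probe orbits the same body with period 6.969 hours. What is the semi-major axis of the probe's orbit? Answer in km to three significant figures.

Kepler's third law: a³ ∝ T², so a₂ = a₁ (T₂/T₁)^(2/3).
T₂/T₁ = 3.255, (T₂/T₁)^(2/3) = 2.196.
a₂ = 1947 × 2.196 = 4276 km.

a₂ ≈ 4280 km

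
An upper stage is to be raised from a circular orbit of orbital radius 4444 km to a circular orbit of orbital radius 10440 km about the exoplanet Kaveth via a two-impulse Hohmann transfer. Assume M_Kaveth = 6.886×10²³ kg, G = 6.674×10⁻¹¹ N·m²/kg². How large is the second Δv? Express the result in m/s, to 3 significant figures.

Δv ≈ 477 m/s

μ = GM = 6.674×10⁻¹¹ × 6.886×10²³ = 4.596×10¹³ m³/s².
r₁ = 4444 km = 4.444×10⁶ m.
r₂ = 10440 km = 1.044×10⁷ m.
Transfer ellipse a_t = (r₁ + r₂)/2 = 7.442×10⁶ m.
At r₁: circular v_c1 = √(μ/r₁) = 3216 m/s; transfer-periapsis v_p = √[μ(2/r₁ − 1/a_t)] = 3809 m/s.
At r₂: circular v_c2 = √(μ/r₂) = 2098 m/s; transfer-apoapsis v_a = √[μ(2/r₂ − 1/a_t)] = 1621 m/s.
Δv₂ = v_c2 − v_a = 476.8 m/s.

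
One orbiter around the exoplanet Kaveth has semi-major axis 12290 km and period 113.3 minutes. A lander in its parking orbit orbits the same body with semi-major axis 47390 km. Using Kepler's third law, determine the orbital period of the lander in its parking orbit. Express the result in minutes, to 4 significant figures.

T₂ ≈ 857.9 minutes

Kepler's third law: T² ∝ a³, so T₂ = T₁ (a₂/a₁)^(3/2).
a₂/a₁ = 3.856, (a₂/a₁)^(3/2) = 7.572.
T₂ = 113.3 × 7.572 = 857.9 minutes.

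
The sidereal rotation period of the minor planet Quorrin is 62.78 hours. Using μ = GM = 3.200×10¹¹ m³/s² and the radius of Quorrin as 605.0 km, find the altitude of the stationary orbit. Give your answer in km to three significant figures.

T = 62.78 hours = 2.260×10⁵ s.
A synchronous orbit has period T, so by Kepler's third law a = (μT²/4π²)^(1/3).
μT²/4π² = 3.200×10¹¹ × (2.260×10⁵)² / 39.48 = 4.140×10²⁰ m³.
a = 7.453×10⁶ m = 7453.3 km.
Altitude h = a − R = 7453.3 − 605.0 = 6848.3 km.

h_sync ≈ 6850 km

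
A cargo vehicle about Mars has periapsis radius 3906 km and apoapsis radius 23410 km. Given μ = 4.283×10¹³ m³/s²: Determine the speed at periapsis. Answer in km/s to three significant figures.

Semi-major axis a = (r_p + r_a)/2 = 13658 km = 1.366×10⁷ m.
Vis-viva: v² = μ(2/r − 1/a) = 4.283×10¹³ × (5.120×10⁻⁷ − 7.322×10⁻⁸) = 1.879×10⁷ m²/s².
v = 4335 m/s = 4.335 km/s.

v ≈ 4.34 km/s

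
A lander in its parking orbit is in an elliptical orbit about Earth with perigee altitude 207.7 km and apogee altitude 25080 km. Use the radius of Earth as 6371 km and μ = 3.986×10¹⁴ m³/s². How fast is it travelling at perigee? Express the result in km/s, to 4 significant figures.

r_p = 6371 + 207.7 = 6578.7 km = 6.5787×10⁶ m.
r_a = 6371 + 25080 = 31451 km = 3.1451×10⁷ m.
Semi-major axis a = (r_p + r_a)/2 = 19015 km = 1.901×10⁷ m.
Vis-viva: v² = μ(2/r − 1/a) = 3.986×10¹⁴ × (3.040×10⁻⁷ − 5.259×10⁻⁸) = 1.002×10⁸ m²/s².
v = 10010 m/s = 10.01 km/s.

v ≈ 10.01 km/s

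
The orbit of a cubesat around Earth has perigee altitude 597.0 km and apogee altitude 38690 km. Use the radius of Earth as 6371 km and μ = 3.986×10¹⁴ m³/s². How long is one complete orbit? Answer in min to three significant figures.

r_p = 6371 + 597.0 = 6968.0 km = 6.9680×10⁶ m.
r_a = 6371 + 38690 = 45061 km = 4.5061×10⁷ m.
Semi-major axis a = (r_p + r_a)/2 = (6968.0 + 45061)/2 = 26014 km = 2.601×10⁷ m.
By Kepler's third law T = 2π√(a³/μ) = 2π × 6.646×10³ = 4.176×10⁴ s.
= 696.0 min.

T ≈ 696 min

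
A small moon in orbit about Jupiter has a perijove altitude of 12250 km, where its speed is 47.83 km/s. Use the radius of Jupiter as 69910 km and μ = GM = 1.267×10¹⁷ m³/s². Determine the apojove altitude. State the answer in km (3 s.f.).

apojove altitude ≈ 1.66×10⁵ km

r_p = 69910 + 12250 = 82160 km = 8.216×10⁷ m.
Specific energy ε = v²/2 − μ/r = -3.983×10⁸ J/kg, so a = −μ/(2ε) = 1.591×10⁸ m.
The apsides satisfy r_p + r_a = 2a, so the apojove radius is 2a − r_p = 2.360×10⁸ m = 2.3598×10⁵ km.
Apojove altitude = 2.3598×10⁵ − 69910 = 1.6607×10⁵ km.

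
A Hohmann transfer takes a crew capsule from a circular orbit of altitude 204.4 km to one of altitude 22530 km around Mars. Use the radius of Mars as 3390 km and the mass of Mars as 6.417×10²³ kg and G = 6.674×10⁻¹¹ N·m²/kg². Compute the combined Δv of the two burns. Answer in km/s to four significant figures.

Δv_total ≈ 1.774 km/s

μ = GM = 6.674×10⁻¹¹ × 6.417×10²³ = 4.283×10¹³ m³/s².
r₁ = 3390 + 204.4 = 3594.4 km = 3.5944×10⁶ m.
r₂ = 3390 + 22530 = 25920 km = 2.5920×10⁷ m.
Transfer ellipse a_t = (r₁ + r₂)/2 = 1.476×10⁷ m.
At r₁: circular v_c1 = √(μ/r₁) = 3452 m/s; transfer-periapsis v_p = √[μ(2/r₁ − 1/a_t)] = 4575 m/s.
Δv₁ = v_p − v_c1 = 1123 m/s.
At r₂: circular v_c2 = √(μ/r₂) = 1285 m/s; transfer-apoapsis v_a = √[μ(2/r₂ − 1/a_t)] = 634.4 m/s.
Δv₂ = v_c2 − v_a = 651.0 m/s.
Total Δv = Δv₁ + Δv₂ = 1774 m/s = 1.774 km/s.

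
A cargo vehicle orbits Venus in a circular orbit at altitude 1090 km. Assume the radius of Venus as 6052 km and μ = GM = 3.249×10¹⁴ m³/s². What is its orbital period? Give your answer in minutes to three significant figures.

r = 6052 + 1090 = 7142.0 km = 7.1420×10⁶ m.
Kepler's third law: T = 2π√(r³/μ) = 2π√((7.142×10⁶)³ / 3.249×10¹⁴).
r³/μ = 1.121×10⁶ s², so T = 2π × 1.059×10³ = 6.653×10³ s.
Converting: 6.653×10³ s ÷ 60.00 = 110.9 minutes.

T ≈ 111 minutes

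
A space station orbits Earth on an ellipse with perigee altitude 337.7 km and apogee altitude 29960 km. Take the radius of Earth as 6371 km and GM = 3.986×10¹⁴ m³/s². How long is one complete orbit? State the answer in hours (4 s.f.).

r_p = 6371 + 337.7 = 6708.7 km = 6.7087×10⁶ m.
r_a = 6371 + 29960 = 36331 km = 3.6331×10⁷ m.
Semi-major axis a = (r_p + r_a)/2 = (6708.7 + 36331)/2 = 21520 km = 2.152×10⁷ m.
By Kepler's third law T = 2π√(a³/μ) = 2π × 5.000×10³ = 3.142×10⁴ s.
= 8.727 hours.

T ≈ 8.727 hours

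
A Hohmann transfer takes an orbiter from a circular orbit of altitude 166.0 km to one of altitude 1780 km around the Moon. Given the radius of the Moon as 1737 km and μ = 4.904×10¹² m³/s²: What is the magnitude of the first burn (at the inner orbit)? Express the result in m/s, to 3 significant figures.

r₁ = 1737 + 166.0 = 1903.0 km = 1.9030×10⁶ m.
r₂ = 1737 + 1780 = 3517.0 km = 3.5170×10⁶ m.
Transfer ellipse a_t = (r₁ + r₂)/2 = 2.710×10⁶ m.
At r₁: circular v_c1 = √(μ/r₁) = 1605 m/s; transfer-perilune v_p = √[μ(2/r₁ − 1/a_t)] = 1829 m/s.
Δv₁ = v_p − v_c1 = 223.5 m/s.

Δv ≈ 223 m/s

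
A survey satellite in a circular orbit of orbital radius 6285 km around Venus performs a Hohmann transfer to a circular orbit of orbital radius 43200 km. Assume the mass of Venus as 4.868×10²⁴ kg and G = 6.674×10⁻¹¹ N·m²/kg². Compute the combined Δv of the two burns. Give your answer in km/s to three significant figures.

μ = GM = 6.674×10⁻¹¹ × 4.868×10²⁴ = 3.249×10¹⁴ m³/s².
r₁ = 6285 km = 6.285×10⁶ m.
r₂ = 43200 km = 4.320×10⁷ m.
Transfer ellipse a_t = (r₁ + r₂)/2 = 2.474×10⁷ m.
At r₁: circular v_c1 = √(μ/r₁) = 7190 m/s; transfer-periapsis v_p = √[μ(2/r₁ − 1/a_t)] = 9500 m/s.
Δv₁ = v_p − v_c1 = 2310 m/s.
At r₂: circular v_c2 = √(μ/r₂) = 2742 m/s; transfer-apoapsis v_a = √[μ(2/r₂ − 1/a_t)] = 1382 m/s.
Δv₂ = v_c2 − v_a = 1360 m/s.
Total Δv = Δv₁ + Δv₂ = 3671 m/s = 3.671 km/s.

Δv_total ≈ 3.67 km/s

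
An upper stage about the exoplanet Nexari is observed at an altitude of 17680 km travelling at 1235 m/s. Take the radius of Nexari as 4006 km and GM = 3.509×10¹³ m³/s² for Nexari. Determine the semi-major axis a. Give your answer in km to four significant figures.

r = 4006 + 17680 = 21686 km = 2.169×10⁷ m.
Vis-viva rearranged: 1/a = 2/r − v²/μ = 9.223×10⁻⁸ − 4.347×10⁻⁸ = 4.876×10⁻⁸ m⁻¹.
a = 2.051×10⁷ m = 20509 km.

a ≈ 20510 km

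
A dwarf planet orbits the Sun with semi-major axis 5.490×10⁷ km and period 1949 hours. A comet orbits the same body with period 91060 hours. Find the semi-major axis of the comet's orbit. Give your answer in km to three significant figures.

Kepler's third law: a³ ∝ T², so a₂ = a₁ (T₂/T₁)^(2/3).
T₂/T₁ = 46.72, (T₂/T₁)^(2/3) = 12.97.
a₂ = 5.490×10⁷ × 12.97 = 7.122×10⁸ km.

a₂ ≈ 7.12×10⁸ km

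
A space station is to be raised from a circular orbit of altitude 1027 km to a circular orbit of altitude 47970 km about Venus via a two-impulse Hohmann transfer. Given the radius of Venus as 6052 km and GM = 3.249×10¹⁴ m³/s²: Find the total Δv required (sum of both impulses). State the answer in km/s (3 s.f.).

Δv_total ≈ 3.51 km/s

r₁ = 6052 + 1027 = 7079.0 km = 7.0790×10⁶ m.
r₂ = 6052 + 47970 = 54022 km = 5.4022×10⁷ m.
Transfer ellipse a_t = (r₁ + r₂)/2 = 3.055×10⁷ m.
At r₁: circular v_c1 = √(μ/r₁) = 6775 m/s; transfer-periapsis v_p = √[μ(2/r₁ − 1/a_t)] = 9009 m/s.
Δv₁ = v_p − v_c1 = 2234 m/s.
At r₂: circular v_c2 = √(μ/r₂) = 2452 m/s; transfer-apoapsis v_a = √[μ(2/r₂ − 1/a_t)] = 1181 m/s.
Δv₂ = v_c2 − v_a = 1272 m/s.
Total Δv = Δv₁ + Δv₂ = 3506 m/s = 3.506 km/s.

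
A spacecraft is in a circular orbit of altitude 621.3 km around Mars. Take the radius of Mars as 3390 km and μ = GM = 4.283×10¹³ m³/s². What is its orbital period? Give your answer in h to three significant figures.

T ≈ 2.14 h

r = 3390 + 621.3 = 4011.3 km = 4.0113×10⁶ m.
Kepler's third law: T = 2π√(r³/μ) = 2π√((4.011×10⁶)³ / 4.283×10¹³).
r³/μ = 1.507×10⁶ s², so T = 2π × 1.228×10³ = 7.713×10³ s.
Converting: 7.713×10³ s ÷ 3600 = 2.143 h.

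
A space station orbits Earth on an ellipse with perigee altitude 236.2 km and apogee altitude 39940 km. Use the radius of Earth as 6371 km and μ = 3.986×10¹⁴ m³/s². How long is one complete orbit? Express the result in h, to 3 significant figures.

r_p = 6371 + 236.2 = 6607.2 km = 6.6072×10⁶ m.
r_a = 6371 + 39940 = 46311 km = 4.6311×10⁷ m.
Semi-major axis a = (r_p + r_a)/2 = (6607.2 + 46311)/2 = 26459 km = 2.646×10⁷ m.
By Kepler's third law T = 2π√(a³/μ) = 2π × 6.817×10³ = 4.283×10⁴ s.
= 11.90 h.

T ≈ 11.9 h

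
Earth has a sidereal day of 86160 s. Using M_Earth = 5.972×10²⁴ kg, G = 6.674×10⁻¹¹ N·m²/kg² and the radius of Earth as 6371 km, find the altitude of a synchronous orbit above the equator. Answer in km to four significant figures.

μ = GM = 6.674×10⁻¹¹ × 5.972×10²⁴ = 3.986×10¹⁴ m³/s².
A synchronous orbit has period T, so by Kepler's third law a = (μT²/4π²)^(1/3).
μT²/4π² = 3.986×10¹⁴ × (8.616×10⁴)² / 39.48 = 7.495×10²² m³.
a = 4.216×10⁷ m = 42162 km.
Altitude h = a − R = 42162 − 6371 = 35791 km.

h_sync ≈ 35790 km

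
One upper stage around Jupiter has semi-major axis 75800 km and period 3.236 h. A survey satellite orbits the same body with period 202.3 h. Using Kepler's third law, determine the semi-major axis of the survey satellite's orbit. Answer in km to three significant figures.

Kepler's third law: a³ ∝ T², so a₂ = a₁ (T₂/T₁)^(2/3).
T₂/T₁ = 62.52, (T₂/T₁)^(2/3) = 15.75.
a₂ = 75800 × 15.75 = 1.194×10⁶ km.

a₂ ≈ 1.19×10⁶ km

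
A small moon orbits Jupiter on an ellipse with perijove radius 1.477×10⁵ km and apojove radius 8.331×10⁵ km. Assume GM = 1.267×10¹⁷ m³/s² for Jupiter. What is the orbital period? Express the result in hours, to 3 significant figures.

T ≈ 53.2 hours

Semi-major axis a = (r_p + r_a)/2 = (1.4770×10⁵ + 8.3310×10⁵)/2 = 4.9040×10⁵ km = 4.904×10⁸ m.
By Kepler's third law T = 2π√(a³/μ) = 2π × 3.051×10⁴ = 1.917×10⁵ s.
= 53.25 hours.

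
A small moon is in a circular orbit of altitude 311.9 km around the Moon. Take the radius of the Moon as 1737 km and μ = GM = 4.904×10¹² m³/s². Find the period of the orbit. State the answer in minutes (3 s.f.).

r = 1737 + 311.9 = 2048.9 km = 2.0489×10⁶ m.
Kepler's third law: T = 2π√(r³/μ) = 2π√((2.049×10⁶)³ / 4.904×10¹²).
r³/μ = 1.754×10⁶ s², so T = 2π × 1.324×10³ = 8.321×10³ s.
Converting: 8.321×10³ s ÷ 60.00 = 138.7 minutes.

T ≈ 139 minutes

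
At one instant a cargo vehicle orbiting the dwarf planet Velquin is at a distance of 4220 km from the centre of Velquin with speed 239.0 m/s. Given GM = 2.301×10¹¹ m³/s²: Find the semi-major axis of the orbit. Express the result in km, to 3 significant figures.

r = 4.220×10⁶ m.
Specific orbital energy ε = v²/2 − μ/r = (239.0)²/2 − 2.301×10¹¹/4.220×10⁶ = -2.597×10⁴ J/kg.
Since ε = −μ/(2a), a = −μ/(2ε) = 4.431×10⁶ m = 4430.9 km.

a ≈ 4430 km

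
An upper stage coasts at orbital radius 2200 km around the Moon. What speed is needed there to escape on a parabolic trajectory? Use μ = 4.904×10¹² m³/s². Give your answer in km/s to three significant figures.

v_esc ≈ 2.11 km/s

r = 2200 km = 2.200×10⁶ m.
Escape speed v_esc = √(2μ/r) = √(2 × 4.904×10¹² / 2.200×10⁶) = √(4.458×10⁶) = 2111 m/s.
= 2.111 km/s.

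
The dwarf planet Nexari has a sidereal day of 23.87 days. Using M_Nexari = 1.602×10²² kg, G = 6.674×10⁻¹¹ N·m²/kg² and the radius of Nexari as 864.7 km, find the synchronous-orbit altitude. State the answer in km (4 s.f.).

μ = GM = 6.674×10⁻¹¹ × 1.602×10²² = 1.069×10¹² m³/s².
T = 23.87 days = 2.062×10⁶ s.
A synchronous orbit has period T, so by Kepler's third law a = (μT²/4π²)^(1/3).
μT²/4π² = 1.069×10¹² × (2.062×10⁶)² / 39.48 = 1.152×10²³ m³.
a = 4.866×10⁷ m = 48656 km.
Altitude h = a − R = 48656 − 864.7 = 47792 km.

h_sync ≈ 47790 km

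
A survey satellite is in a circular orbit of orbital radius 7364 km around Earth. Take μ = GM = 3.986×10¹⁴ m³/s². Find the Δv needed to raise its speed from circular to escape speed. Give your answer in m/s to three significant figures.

Δv ≈ 3050 m/s

r = 7364 km = 7.364×10⁶ m.
Circular speed v_c = √(μ/r) = 7357 m/s.
Escape speed v_esc = √(2μ/r) = √2 × v_c = 10400 m/s.
Δv = v_esc − v_c = 3047 m/s.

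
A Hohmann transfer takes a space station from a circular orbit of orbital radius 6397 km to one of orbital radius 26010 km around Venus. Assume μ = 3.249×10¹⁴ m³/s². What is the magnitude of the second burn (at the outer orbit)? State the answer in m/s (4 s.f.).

Δv ≈ 1314 m/s

r₁ = 6397 km = 6.397×10⁶ m.
r₂ = 26010 km = 2.601×10⁷ m.
Transfer ellipse a_t = (r₁ + r₂)/2 = 1.620×10⁷ m.
At r₁: circular v_c1 = √(μ/r₁) = 7127 m/s; transfer-periapsis v_p = √[μ(2/r₁ − 1/a_t)] = 9029 m/s.
At r₂: circular v_c2 = √(μ/r₂) = 3534 m/s; transfer-apoapsis v_a = √[μ(2/r₂ − 1/a_t)] = 2221 m/s.
Δv₂ = v_c2 − v_a = 1314 m/s.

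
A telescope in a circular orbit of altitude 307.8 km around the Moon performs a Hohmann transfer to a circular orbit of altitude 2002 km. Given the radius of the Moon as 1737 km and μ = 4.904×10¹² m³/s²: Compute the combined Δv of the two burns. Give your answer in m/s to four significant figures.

Δv_total ≈ 394.5 m/s

r₁ = 1737 + 307.8 = 2044.8 km = 2.0448×10⁶ m.
r₂ = 1737 + 2002 = 3739.0 km = 3.7390×10⁶ m.
Transfer ellipse a_t = (r₁ + r₂)/2 = 2.892×10⁶ m.
At r₁: circular v_c1 = √(μ/r₁) = 1549 m/s; transfer-perilune v_p = √[μ(2/r₁ − 1/a_t)] = 1761 m/s.
Δv₁ = v_p − v_c1 = 212.3 m/s.
At r₂: circular v_c2 = √(μ/r₂) = 1145 m/s; transfer-apolune v_a = √[μ(2/r₂ − 1/a_t)] = 963.0 m/s.
Δv₂ = v_c2 − v_a = 182.2 m/s.
Total Δv = Δv₁ + Δv₂ = 394.5 m/s.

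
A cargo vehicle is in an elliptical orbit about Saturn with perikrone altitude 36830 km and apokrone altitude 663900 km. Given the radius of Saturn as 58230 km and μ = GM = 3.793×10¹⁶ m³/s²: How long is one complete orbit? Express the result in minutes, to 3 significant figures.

r_p = 58230 + 36830 = 95060 km = 9.5060×10⁷ m.
r_a = 58230 + 663900 = 722130 km = 7.2213×10⁸ m.
Semi-major axis a = (r_p + r_a)/2 = (95060 + 7.2213×10⁵)/2 = 4.0860×10⁵ km = 4.086×10⁸ m.
By Kepler's third law T = 2π√(a³/μ) = 2π × 4.241×10⁴ = 2.665×10⁵ s.
= 4441 minutes.

T ≈ 4440 minutes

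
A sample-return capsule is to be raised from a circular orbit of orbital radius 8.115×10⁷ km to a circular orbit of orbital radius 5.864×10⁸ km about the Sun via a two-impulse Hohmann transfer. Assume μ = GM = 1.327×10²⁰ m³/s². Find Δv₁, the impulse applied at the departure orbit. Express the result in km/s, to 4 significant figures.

Δv ≈ 13.16 km/s

r₁ = 8.115×10⁷ km = 8.115×10¹⁰ m.
r₂ = 5.864×10⁸ km = 5.864×10¹¹ m.
Transfer ellipse a_t = (r₁ + r₂)/2 = 3.338×10¹¹ m.
At r₁: circular v_c1 = √(μ/r₁) = 40440 m/s; transfer-perihelion v_p = √[μ(2/r₁ − 1/a_t)] = 53600 m/s.
Δv₁ = v_p − v_c1 = 13160 m/s.
= 13.16 km/s.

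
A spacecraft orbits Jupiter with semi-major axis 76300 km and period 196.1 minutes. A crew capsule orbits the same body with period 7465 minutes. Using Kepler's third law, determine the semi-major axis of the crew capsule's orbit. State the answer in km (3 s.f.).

a₂ ≈ 8.63×10⁵ km

Kepler's third law: a³ ∝ T², so a₂ = a₁ (T₂/T₁)^(2/3).
T₂/T₁ = 38.07, (T₂/T₁)^(2/3) = 11.32.
a₂ = 76300 × 11.32 = 8.634×10⁵ km.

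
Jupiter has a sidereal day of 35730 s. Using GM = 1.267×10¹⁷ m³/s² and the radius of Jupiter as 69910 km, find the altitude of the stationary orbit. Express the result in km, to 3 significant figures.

A synchronous orbit has period T, so by Kepler's third law a = (μT²/4π²)^(1/3).
μT²/4π² = 1.267×10¹⁷ × (3.573×10⁴)² / 39.48 = 4.097×10²⁴ m³.
a = 1.600×10⁸ m = 1.6002×10⁵ km.
Altitude h = a − R = 1.6002×10⁵ − 69910 = 90105 km.

h_sync ≈ 90100 km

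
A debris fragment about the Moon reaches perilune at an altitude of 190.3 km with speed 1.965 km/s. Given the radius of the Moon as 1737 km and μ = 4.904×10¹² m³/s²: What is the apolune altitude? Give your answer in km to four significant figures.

apolune altitude ≈ 4324 km

r_p = 1737 + 190.3 = 1927.3 km = 1.927×10⁶ m.
Specific energy ε = v²/2 − μ/r = -6.139×10⁵ J/kg, so a = −μ/(2ε) = 3.994×10⁶ m.
The apsides satisfy r_p + r_a = 2a, so the apolune radius is 2a − r_p = 6.061×10⁶ m = 6061.2 km.
Apolune altitude = 6061.2 − 1737 = 4324.2 km.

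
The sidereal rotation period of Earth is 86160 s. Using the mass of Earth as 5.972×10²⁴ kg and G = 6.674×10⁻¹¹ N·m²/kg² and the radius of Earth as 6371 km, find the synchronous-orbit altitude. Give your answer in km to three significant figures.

h_sync ≈ 35800 km

μ = GM = 6.674×10⁻¹¹ × 5.972×10²⁴ = 3.986×10¹⁴ m³/s².
A synchronous orbit has period T, so by Kepler's third law a = (μT²/4π²)^(1/3).
μT²/4π² = 3.986×10¹⁴ × (8.616×10⁴)² / 39.48 = 7.495×10²² m³.
a = 4.216×10⁷ m = 42162 km.
Altitude h = a − R = 42162 − 6371 = 35791 km.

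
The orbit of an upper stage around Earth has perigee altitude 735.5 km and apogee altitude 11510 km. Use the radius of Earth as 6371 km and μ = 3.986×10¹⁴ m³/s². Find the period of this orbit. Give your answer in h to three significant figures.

T ≈ 3.86 h

r_p = 6371 + 735.5 = 7106.5 km = 7.1065×10⁶ m.
r_a = 6371 + 11510 = 17881 km = 1.7881×10⁷ m.
Semi-major axis a = (r_p + r_a)/2 = (7106.5 + 17881)/2 = 12494 km = 1.249×10⁷ m.
By Kepler's third law T = 2π√(a³/μ) = 2π × 2.212×10³ = 1.390×10⁴ s.
= 3.861 h.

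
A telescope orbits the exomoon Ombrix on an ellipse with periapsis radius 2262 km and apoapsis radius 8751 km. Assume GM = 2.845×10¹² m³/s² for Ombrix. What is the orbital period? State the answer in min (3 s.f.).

Semi-major axis a = (r_p + r_a)/2 = (2262.0 + 8751.0)/2 = 5506.5 km = 5.506×10⁶ m.
By Kepler's third law T = 2π√(a³/μ) = 2π × 7.661×10³ = 4.813×10⁴ s.
= 802.2 min.

T ≈ 802 min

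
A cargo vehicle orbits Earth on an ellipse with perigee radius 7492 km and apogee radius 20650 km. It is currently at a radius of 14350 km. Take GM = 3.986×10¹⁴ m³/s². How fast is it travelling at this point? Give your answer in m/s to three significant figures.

v ≈ 5220 m/s

Semi-major axis a = (r_p + r_a)/2 = 14071 km = 1.407×10⁷ m.
Vis-viva: v² = μ(2/r − 1/a) = 3.986×10¹⁴ × (1.394×10⁻⁷ − 7.107×10⁻⁸) = 2.723×10⁷ m²/s².
v = 5218 m/s.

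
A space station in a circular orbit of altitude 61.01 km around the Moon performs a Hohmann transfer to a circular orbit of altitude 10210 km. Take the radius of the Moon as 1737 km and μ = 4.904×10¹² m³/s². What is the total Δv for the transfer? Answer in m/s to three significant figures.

r₁ = 1737 + 61.01 = 1798.0 km = 1.7980×10⁶ m.
r₂ = 1737 + 10210 = 11947 km = 1.1947×10⁷ m.
Transfer ellipse a_t = (r₁ + r₂)/2 = 6.873×10⁶ m.
At r₁: circular v_c1 = √(μ/r₁) = 1652 m/s; transfer-perilune v_p = √[μ(2/r₁ − 1/a_t)] = 2177 m/s.
Δv₁ = v_p − v_c1 = 526.0 m/s.
At r₂: circular v_c2 = √(μ/r₂) = 640.7 m/s; transfer-apolune v_a = √[μ(2/r₂ − 1/a_t)] = 327.7 m/s.
Δv₂ = v_c2 − v_a = 313.0 m/s.
Total Δv = Δv₁ + Δv₂ = 838.9 m/s.

Δv_total ≈ 839 m/s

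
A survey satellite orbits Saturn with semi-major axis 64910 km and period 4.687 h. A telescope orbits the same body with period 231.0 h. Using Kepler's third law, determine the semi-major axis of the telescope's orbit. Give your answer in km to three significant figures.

a₂ ≈ 8.73×10⁵ km

Kepler's third law: a³ ∝ T², so a₂ = a₁ (T₂/T₁)^(2/3).
T₂/T₁ = 49.29, (T₂/T₁)^(2/3) = 13.44.
a₂ = 64910 × 13.44 = 8.725×10⁵ km.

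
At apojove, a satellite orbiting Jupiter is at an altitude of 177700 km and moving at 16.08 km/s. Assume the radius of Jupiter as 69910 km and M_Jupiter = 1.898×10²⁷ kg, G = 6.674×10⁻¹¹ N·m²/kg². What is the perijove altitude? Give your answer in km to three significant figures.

perijove altitude ≈ 13800 km

μ = GM = 6.674×10⁻¹¹ × 1.898×10²⁷ = 1.267×10¹⁷ m³/s².
r_a = 69910 + 177700 = 2.4761×10⁵ km = 2.476×10⁸ m.
Specific energy ε = v²/2 − μ/r = -3.823×10⁸ J/kg, so a = −μ/(2ε) = 1.657×10⁸ m.
The apsides satisfy r_p + r_a = 2a, so the perijove radius is 2a − r_a = 8.374×10⁷ m = 83735 km.
Perijove altitude = 83735 − 69910 = 13825 km.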